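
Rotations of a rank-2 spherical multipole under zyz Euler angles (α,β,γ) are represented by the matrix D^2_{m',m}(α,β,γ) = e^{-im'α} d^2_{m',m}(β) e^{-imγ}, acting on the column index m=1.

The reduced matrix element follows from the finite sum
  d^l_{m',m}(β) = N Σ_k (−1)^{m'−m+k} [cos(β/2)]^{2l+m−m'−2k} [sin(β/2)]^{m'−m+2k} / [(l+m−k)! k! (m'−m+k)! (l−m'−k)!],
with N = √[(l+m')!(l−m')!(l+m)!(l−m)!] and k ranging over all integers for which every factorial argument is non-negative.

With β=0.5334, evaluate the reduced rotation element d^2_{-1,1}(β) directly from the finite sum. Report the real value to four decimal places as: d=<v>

d=0.1891

d^2_{-1,1}(β=0.5334) via the finite sum:
With c≡cos(β/2)=0.964646 and s≡sin(β/2)=0.263550, N=[1·6·6·1]^{1/2}=6.000000
The bounds max(0,m−m')=2 and min(l+m,l−m')=3 give 2 terms
  k=2: (−1)^0·6.0000/(2)·0.9646^2·0.2635^2 = +0.193902
  k=3: (−1)^1·6.0000/(6)·0.9646^0·0.2635^4 = -0.004824
d^2_{-1,1}(0.5334) = +0.193902 -0.004824 = +0.189077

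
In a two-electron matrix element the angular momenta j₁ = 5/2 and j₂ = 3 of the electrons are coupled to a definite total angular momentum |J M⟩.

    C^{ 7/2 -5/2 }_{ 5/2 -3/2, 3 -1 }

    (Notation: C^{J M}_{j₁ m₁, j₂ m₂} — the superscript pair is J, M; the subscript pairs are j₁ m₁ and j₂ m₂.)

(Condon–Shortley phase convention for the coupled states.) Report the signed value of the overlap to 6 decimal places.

-0.398410

triangle: 2!*3!*4!/10! = 288/3628800
(j±m)!: 1!*4!*2!*4!*1!*6! = 829440
prefactor² = (2J+1)*Δ*N² = 18432/35
  k=1: −1/(1!*1!*3!*1!*0!*3!) = -1/36
  k=2: +1/(2!*0!*2!*0!*1!*4!) = 1/96
Σ = -5/288  ⇒  CG² = 18432/35*(-5/288)² = 10/63
CG = −√(10/63) = -0.398410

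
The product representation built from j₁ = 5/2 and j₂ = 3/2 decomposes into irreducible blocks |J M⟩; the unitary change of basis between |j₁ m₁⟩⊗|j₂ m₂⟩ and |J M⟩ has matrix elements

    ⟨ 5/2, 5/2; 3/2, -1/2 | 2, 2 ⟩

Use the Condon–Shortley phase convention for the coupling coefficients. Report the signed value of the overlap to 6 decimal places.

√[5·2!3!1!/7! · 5!0!1!2!4!0!] = √(480/7)
  +(−1)^0/∏(0,2,0,1,3,0)! = 1/12  (running 1/12)
⟨..|..⟩ = √(480/7)·(1/12) = +0.690066

+0.690066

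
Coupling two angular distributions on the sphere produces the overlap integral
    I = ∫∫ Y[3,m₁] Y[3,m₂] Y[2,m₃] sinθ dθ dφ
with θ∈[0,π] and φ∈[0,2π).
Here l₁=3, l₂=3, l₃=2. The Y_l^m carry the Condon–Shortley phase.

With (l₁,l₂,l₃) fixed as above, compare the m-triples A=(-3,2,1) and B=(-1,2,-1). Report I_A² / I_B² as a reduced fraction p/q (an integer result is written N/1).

l's match ⇒ only the (l;m) 3-j factors differ between A and B.
A: triangle coeff Δ(3,3,2) = 1/3780; Σ_t [4,4]: t=4:+1/48 = 1/48; (3j)²=5/84 [(3 3 2; -3 2 1)], sign=-1
B: triangle coeff Δ(3,3,2) = 1/3780; Σ_t [3,4]: t=3:−1/12 t=4:+1/48 = -1/16; (3j)²=1/28 [(3 3 2; -1 2 -1)], sign=+1
I_A²/I_B² = (5/84)/(1/28) = 5/3

5/3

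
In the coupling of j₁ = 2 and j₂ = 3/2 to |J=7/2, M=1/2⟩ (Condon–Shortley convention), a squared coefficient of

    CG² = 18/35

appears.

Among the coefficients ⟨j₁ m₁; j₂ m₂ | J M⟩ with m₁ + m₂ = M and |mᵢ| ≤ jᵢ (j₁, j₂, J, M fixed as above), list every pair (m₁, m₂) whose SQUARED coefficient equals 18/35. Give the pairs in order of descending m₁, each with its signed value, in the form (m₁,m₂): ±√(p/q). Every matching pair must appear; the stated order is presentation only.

(0,1/2): +√(18/35)

Admissible pairs with m₁+m₂ = M = 1/2: (-1,3/2), (0,1/2), (1,-1/2), (2,-3/2)
  (m₁,m₂)=(2,-3/2): CG² = 1/35, CG = +√(1/35)
  (m₁,m₂)=(1,-1/2): CG² = 12/35, CG = +√(12/35)
  (m₁,m₂)=(0,1/2): CG² = 18/35, CG = +√(18/35)   ← matches the target
  (m₁,m₂)=(-1,3/2): CG² = 4/35, CG = +√(4/35)
Pairs with CG² = 18/35: (0,1/2): +√(18/35)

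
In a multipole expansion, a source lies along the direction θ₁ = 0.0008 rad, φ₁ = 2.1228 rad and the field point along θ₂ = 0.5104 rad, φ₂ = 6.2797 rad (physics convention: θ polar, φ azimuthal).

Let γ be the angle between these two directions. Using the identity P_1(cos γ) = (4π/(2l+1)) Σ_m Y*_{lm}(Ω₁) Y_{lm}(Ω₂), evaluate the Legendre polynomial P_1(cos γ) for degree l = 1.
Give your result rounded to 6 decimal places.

0.872343

Expand P_1 via completeness: Σ_{m} conj(Y_{1,m}) at Ω₁ times Y_{1,m} at Ω₂ —
  m=-1: (-0.000145+0.000235i) × (+0.168782+0.000588i) = -0.000025+0.000040i  (running Σ = -0.000025+0.000040i)
  m=0: (+0.488602-0.000000i) × (+0.426330+0.000000i) = +0.208306+0.000000i  (running Σ = +0.208281+0.000040i)
  m=1: (+0.000145+0.000235i) × (-0.168782+0.000588i) = -0.000025-0.000040i  (running Σ = +0.208256+0.000000i)
Accumulated sum +0.208256+0.000000i; after 4π/(2l+1) scaling, +0.872343+0.000000i ⇒ P_1 = 0.872343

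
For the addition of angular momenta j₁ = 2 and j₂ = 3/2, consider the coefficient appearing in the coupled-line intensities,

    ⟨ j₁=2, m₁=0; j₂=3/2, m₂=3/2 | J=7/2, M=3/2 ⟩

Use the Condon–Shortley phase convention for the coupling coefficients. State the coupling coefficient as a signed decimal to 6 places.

triangle: 0!×4!×3!/8! = 144/40320
(j±m)!: 2!×2!×3!×0!×5!×2! = 5760
prefactor² = (2J+1)×Δ×N² = 1152/7
  k=0: +1/(0!×0!×2!×3!×2!×0!) = 1/24
Σ = 1/24  ⇒  CG² = 1152/7×(1/24)² = 2/7
CG = +√(2/7) = +0.534522

+√(2/7) ≈ +0.534522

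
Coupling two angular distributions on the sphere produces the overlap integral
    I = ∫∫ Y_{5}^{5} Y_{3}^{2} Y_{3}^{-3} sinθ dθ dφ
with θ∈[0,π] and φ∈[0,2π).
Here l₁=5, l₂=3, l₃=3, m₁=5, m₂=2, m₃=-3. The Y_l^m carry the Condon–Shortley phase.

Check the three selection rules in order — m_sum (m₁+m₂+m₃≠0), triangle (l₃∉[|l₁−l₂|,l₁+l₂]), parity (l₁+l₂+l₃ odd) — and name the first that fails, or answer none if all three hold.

Σmᵢ = 4  ✗
l₃∈[|l₁−l₂|,l₁+l₂]=[2,8], have l₃=3
Σlᵢ = 11 ⇒ odd

m_sum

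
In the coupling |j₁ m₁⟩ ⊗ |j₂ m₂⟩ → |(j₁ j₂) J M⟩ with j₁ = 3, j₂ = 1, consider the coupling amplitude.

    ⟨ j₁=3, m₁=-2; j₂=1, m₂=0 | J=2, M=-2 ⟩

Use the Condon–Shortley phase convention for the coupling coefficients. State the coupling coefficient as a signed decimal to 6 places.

−√(5/21) = -0.487950

√[5·2!4!0!/7! · 1!5!1!1!0!4!] = √(960/7)
  +(−1)^1/∏(1,1,4,0,0,0)! = -1/24  (running -1/24)
⟨..|..⟩ = √(960/7)·(-1/24) = -0.487950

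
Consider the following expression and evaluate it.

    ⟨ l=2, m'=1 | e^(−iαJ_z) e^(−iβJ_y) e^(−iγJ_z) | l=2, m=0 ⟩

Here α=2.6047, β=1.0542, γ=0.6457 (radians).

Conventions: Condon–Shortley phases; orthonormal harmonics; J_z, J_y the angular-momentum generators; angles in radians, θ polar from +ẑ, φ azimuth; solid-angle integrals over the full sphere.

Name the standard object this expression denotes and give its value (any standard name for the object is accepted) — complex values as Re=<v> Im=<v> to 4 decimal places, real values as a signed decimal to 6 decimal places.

This is a Wigner D-matrix element — the rotation-matrix element ⟨l m'| R(α,β,γ) |l m⟩ in the angular-momentum basis.
D^2_{1,0}(2.6047,1.0542,0.6457) = e^{-i·1·2.6047}·d^2_{1,0}(1.0542)·e^{-i·0·0.6457}. Compute d first:
With c≡cos(β/2)=0.864269 and s≡sin(β/2)=0.503029, N=[6·1·2·2]^{1/2}=4.898979
k∈{0,1} keeps every argument non-negative
  k=0: (−1)^1·4.8990/(2)·0.8643^3·0.5030^1 = -0.795456
  k=1: (−1)^2·4.8990/(2)·0.8643^1·0.5030^3 = +0.269466
d^2_{1,0}(1.0542) = -0.795456 +0.269466 = -0.525990
Phases: e^{-i·(1)·2.6047}=-0.859302-0.511468i, e^{-i·(0)·0.6457}=+1.000000+0.000000i ⇒ D=+0.451984+0.269027i

Wigner D-matrix element, Re=0.4520 Im=0.2690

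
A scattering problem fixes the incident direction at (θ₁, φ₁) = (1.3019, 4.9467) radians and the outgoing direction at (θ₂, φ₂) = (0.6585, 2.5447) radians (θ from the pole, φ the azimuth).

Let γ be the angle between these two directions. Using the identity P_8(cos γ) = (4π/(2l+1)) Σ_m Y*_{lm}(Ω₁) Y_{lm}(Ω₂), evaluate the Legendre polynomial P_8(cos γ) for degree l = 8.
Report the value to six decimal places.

Addition theorem: P_8(cos γ) = (4π/17) Σ_m Y*_{lm}(Ω₁) Y_{lm}(Ω₂), m = −8…8:
  [-8]  conj(Y_{8,-8})(Ω₁) = -0.115015+0.367008i ; Y_{8,-8}(Ω₂) = +0.000636-0.010114i ; Δ = +0.003639+0.001397i
  [-7]  conj(Y_{8,-7})(Ω₁) = -0.422926-0.029390i ; Y_{8,-7}(Ω₂) = +0.026673+0.045095i ; Δ = -0.009956-0.019856i
  [-6]  conj(Y_{8,-6})(Ω₁) = -0.002912-0.017496i ; Y_{8,-6}(Ω₂) = -0.149922-0.070537i ; Δ = -0.000798+0.002828i
  [-5]  conj(Y_{8,-5})(Ω₁) = -0.321783+0.135760i ; Y_{8,-5}(Ω₂) = +0.347905-0.055120i ; Δ = -0.104467+0.064968i
  [-4]  conj(Y_{8,-4})(Ω₁) = -0.088449-0.120410i ; Y_{8,-4}(Ω₂) = -0.351671+0.330267i ; Δ = +0.070872+0.013133i
  [-3]  conj(Y_{8,-3})(Ω₁) = -0.182697+0.215619i ; Y_{8,-3}(Ω₂) = +0.068940-0.308464i ; Δ = +0.053915+0.071220i
  [-2]  conj(Y_{8,-2})(Ω₁) = -0.178411-0.090318i ; Y_{8,-2}(Ω₂) = -0.058268-0.147160i ; Δ = -0.002895+0.031518i
  [-1]  conj(Y_{8,-1})(Ω₁) = -0.057596+0.241294i ; Y_{8,-1}(Ω₂) = +0.334733+0.227479i ; Δ = -0.074169+0.067667i
  [+0]  conj(Y_{8,0})(Ω₁) = -0.213286-0.000000i ; Y_{8,0}(Ω₂) = +0.032770+0.000000i ; Δ = -0.006989-0.000000i
  [+1]  conj(Y_{8,1})(Ω₁) = +0.057596+0.241294i ; Y_{8,1}(Ω₂) = -0.334733+0.227479i ; Δ = -0.074169-0.067667i
  [+2]  conj(Y_{8,2})(Ω₁) = -0.178411+0.090318i ; Y_{8,2}(Ω₂) = -0.058268+0.147160i ; Δ = -0.002895-0.031518i
  [+3]  conj(Y_{8,3})(Ω₁) = +0.182697+0.215619i ; Y_{8,3}(Ω₂) = -0.068940-0.308464i ; Δ = +0.053915-0.071220i
  [+4]  conj(Y_{8,4})(Ω₁) = -0.088449+0.120410i ; Y_{8,4}(Ω₂) = -0.351671-0.330267i ; Δ = +0.070872-0.013133i
  [+5]  conj(Y_{8,5})(Ω₁) = +0.321783+0.135760i ; Y_{8,5}(Ω₂) = -0.347905-0.055120i ; Δ = -0.104467-0.064968i
  [+6]  conj(Y_{8,6})(Ω₁) = -0.002912+0.017496i ; Y_{8,6}(Ω₂) = -0.149922+0.070537i ; Δ = -0.000798-0.002828i
  [+7]  conj(Y_{8,7})(Ω₁) = +0.422926-0.029390i ; Y_{8,7}(Ω₂) = -0.026673+0.045095i ; Δ = -0.009956+0.019856i
  [+8]  conj(Y_{8,8})(Ω₁) = -0.115015-0.367008i ; Y_{8,8}(Ω₂) = +0.000636+0.010114i ; Δ = +0.003639-0.001397i
Σ over m = -0.134704+0.000000i; ×(4π/17) → -0.099573+0.000000i. Real part: -0.099573

-0.099573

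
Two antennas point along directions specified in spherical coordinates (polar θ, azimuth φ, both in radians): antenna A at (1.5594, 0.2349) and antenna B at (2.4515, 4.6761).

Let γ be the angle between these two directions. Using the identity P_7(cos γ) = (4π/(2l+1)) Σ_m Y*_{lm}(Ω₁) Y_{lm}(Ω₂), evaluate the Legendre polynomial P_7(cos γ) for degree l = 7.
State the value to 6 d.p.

0.286607

Expand P_7 via completeness: Σ_{m} conj(Y_{7,m}) at Ω₁ times Y_{7,m} at Ω₂ —
  m=-7: (-0.03670 + 0.49846j) × (0.00532 - 0.02051j) = 0.01003 + 0.00341j  (running Σ = 0.01003 + 0.00341j)
  m=-6: (0.00343 + 0.02104j) × (0.09377 + 0.02075j) = -0.00012 + 0.00204j  (running Σ = 0.00991 + 0.00545j)
  m=-5: (-0.14135 - 0.33781j) × (-0.04660 + 0.25402j) = 0.09240 - 0.02016j  (running Σ = 0.10231 - 0.01471j)
  m=-4: (-0.01479 - 0.02024j) × (-0.43518 - 0.06362j) = 0.00515 + 0.00975j  (running Σ = 0.10746 - 0.00496j)
  m=-3: (0.25207 + 0.21435j) × (0.04443 - 0.40653j) = 0.09834 - 0.09295j  (running Σ = 0.20580 - 0.09791j)
  m=-2: (0.02382 + 0.01209j) × (0.00777 + 0.00056j) = 0.00018 + 0.00011j  (running Σ = 0.20598 - 0.09781j)
  m=-1: (-0.30949 - 0.07407j) × (0.01409 - 0.38812j) = -0.03311 + 0.11908j  (running Σ = 0.17287 + 0.02127j)
  m=0: (-0.02720 + 0.00000j) × (0.13339 + 0.00000j) = -0.00363 + 0.00000j  (running Σ = 0.16924 + 0.02127j)
  m=1: (0.30949 - 0.07407j) × (-0.01409 - 0.38812j) = -0.03311 - 0.11908j  (running Σ = 0.13613 - 0.09781j)
  m=2: (0.02382 - 0.01209j) × (0.00777 - 0.00056j) = 0.00018 - 0.00011j  (running Σ = 0.13631 - 0.09791j)
  m=3: (-0.25207 + 0.21435j) × (-0.04443 - 0.40653j) = 0.09834 + 0.09295j  (running Σ = 0.23465 - 0.00496j)
  m=4: (-0.01479 + 0.02024j) × (-0.43518 + 0.06362j) = 0.00515 - 0.00975j  (running Σ = 0.23980 - 0.01471j)
  m=5: (0.14135 - 0.33781j) × (0.04660 + 0.25402j) = 0.09240 + 0.02016j  (running Σ = 0.33220 + 0.00545j)
  m=6: (0.00343 - 0.02104j) × (0.09377 - 0.02075j) = -0.00012 - 0.00204j  (running Σ = 0.33208 + 0.00341j)
  m=7: (0.03670 + 0.49846j) × (-0.00532 - 0.02051j) = 0.01003 - 0.00341j  (running Σ = 0.34211 - 0.00000j)
Σ over m = 0.34211 - 0.00000j; ×(4π/15) → 0.28661 - 0.00000j. Real part: 0.286607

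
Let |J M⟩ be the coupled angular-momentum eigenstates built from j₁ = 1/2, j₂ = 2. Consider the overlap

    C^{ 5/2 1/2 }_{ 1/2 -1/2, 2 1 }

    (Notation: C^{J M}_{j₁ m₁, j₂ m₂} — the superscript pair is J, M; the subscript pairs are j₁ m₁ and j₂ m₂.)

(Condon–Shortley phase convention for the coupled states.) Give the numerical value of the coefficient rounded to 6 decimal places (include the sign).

+√(2/5) = +0.632456

√[6·0!1!4!/6! · 0!1!3!1!3!2!] = √(72/5)
  +(−1)^0/∏(0,0,1,3,0,1)! = 1/6  (running 1/6)
⟨..|..⟩ = √(72/5)·(1/6) = +0.632456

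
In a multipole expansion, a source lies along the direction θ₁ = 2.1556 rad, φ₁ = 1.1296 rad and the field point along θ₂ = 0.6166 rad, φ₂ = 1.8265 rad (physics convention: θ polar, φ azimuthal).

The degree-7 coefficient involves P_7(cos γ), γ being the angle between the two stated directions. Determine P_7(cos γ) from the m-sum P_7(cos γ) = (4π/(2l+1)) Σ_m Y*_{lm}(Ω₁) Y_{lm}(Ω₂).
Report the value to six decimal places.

0.166212

Addition theorem: P_7(cos γ) = (4π/15) Σ_m Y*_{lm}(Ω₁) Y_{lm}(Ω₂), m = −7…7:
  term(m=-7) = +0.000250+0.001494i   from Y*(Ω₁)=-0.007454+0.139926i, Y(Ω₂)=+0.010553-0.002350i
  term(m=-6) = +0.010032-0.017083i   from Y*(Ω₁)=-0.305545-0.164711i, Y(Ω₂)=-0.002087+0.057036i
  term(m=-5) = -0.074898+0.026740i   from Y*(Ω₁)=+0.352578-0.259881i, Y(Ω₂)=-0.173869-0.052316i
  term(m=-4) = +0.066849+0.024705i   from Y*(Ω₁)=+0.036303+0.184786i, Y(Ω₂)=+0.197156-0.323031i
  term(m=-3) = +0.058585+0.102343i   from Y*(Ω₁)=+0.238352+0.060153i, Y(Ω₂)=+0.332946+0.345352i
  term(m=-2) = +0.012152-0.067939i   from Y*(Ω₁)=-0.199966+0.243074i, Y(Ω₂)=-0.191219+0.107313i
  term(m=-1) = -0.027681+0.023169i   from Y*(Ω₁)=+0.052572+0.111325i, Y(Ω₂)=+0.074159+0.283671i
  term(m=+0) = +0.107823+0.000000i   from Y*(Ω₁)=-0.330869-0.000000i, Y(Ω₂)=-0.325880+0.000000i
  term(m=+1) = -0.027681-0.023169i   from Y*(Ω₁)=-0.052572+0.111325i, Y(Ω₂)=-0.074159+0.283671i
  term(m=+2) = +0.012152+0.067939i   from Y*(Ω₁)=-0.199966-0.243074i, Y(Ω₂)=-0.191219-0.107313i
  term(m=+3) = +0.058585-0.102343i   from Y*(Ω₁)=-0.238352+0.060153i, Y(Ω₂)=-0.332946+0.345352i
  term(m=+4) = +0.066849-0.024705i   from Y*(Ω₁)=+0.036303-0.184786i, Y(Ω₂)=+0.197156+0.323031i
  term(m=+5) = -0.074898-0.026740i   from Y*(Ω₁)=-0.352578-0.259881i, Y(Ω₂)=+0.173869-0.052316i
  term(m=+6) = +0.010032+0.017083i   from Y*(Ω₁)=-0.305545+0.164711i, Y(Ω₂)=-0.002087-0.057036i
  term(m=+7) = +0.000250-0.001494i   from Y*(Ω₁)=+0.007454+0.139926i, Y(Ω₂)=-0.010553-0.002350i
Σ over m = +0.198401-0.000000i; ×(4π/15) → +0.166212-0.000000i. Real part: 0.166212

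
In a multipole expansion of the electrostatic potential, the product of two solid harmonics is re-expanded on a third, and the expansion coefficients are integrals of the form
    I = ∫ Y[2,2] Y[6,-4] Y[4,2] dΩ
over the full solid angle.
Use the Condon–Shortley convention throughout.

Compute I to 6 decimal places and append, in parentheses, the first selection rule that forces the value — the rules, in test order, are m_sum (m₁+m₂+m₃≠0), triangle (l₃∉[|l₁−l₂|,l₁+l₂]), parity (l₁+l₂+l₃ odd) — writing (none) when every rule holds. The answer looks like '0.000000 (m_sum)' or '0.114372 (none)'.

0.230476 (none)

Rules hold: Σm=0, L=12 even, 4≤4≤8.
N = 5·13·9 = 585
Δ = 4!·0!·8!/13! = 1/6435
Racah Σ t=2..2: t=2:+1/2304 = 1/2304
⇒ 3j(2 6 4; 0 0 0)² = 5/143, sgn +1
Racah Σ t=0..0: t=0:+1/34560 = 1/34560
⇒ 3j(2 6 4; 2 -4 2)² = 14/429, sgn +1
4πI² = N·(3j₀)²·(3jₘ)² = 1050/1573
I = +1·√(0.667514/4π) = 0.23047581
No selection rule forces the value: the integral is nonzero (none).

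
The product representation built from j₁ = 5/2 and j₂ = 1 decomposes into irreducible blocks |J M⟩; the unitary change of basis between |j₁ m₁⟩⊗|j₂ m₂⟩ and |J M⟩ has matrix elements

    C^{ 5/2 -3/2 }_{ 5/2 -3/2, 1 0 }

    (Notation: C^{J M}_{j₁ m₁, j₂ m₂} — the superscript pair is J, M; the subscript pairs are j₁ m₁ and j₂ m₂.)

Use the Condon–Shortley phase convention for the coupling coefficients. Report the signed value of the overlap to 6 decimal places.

−√(9/35) = -0.507093

triangle: 1!·4!·1!/7! = 24/5040
(j±m)!: 1!·4!·1!·1!·1!·4! = 576
prefactor² = (2J+1)·Δ·N² = 576/35
  k=0: +1/(0!·1!·4!·1!·0!·0!) = 1/24
  k=1: −1/(1!·0!·3!·0!·1!·1!) = -1/6
Σ = -1/8  ⇒  CG² = 576/35·(-1/8)² = 9/35
CG = −√(9/35) = -0.507093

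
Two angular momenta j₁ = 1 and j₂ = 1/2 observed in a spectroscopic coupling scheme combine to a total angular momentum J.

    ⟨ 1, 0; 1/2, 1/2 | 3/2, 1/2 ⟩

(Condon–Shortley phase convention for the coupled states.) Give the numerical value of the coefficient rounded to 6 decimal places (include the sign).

√[4·0!2!1!/4! · 1!1!1!0!2!1!] = √(2/3)
  +(−1)^0/∏(0,0,1,1,1,0)! = 1  (running 1)
⟨..|..⟩ = √(2/3)·(1) = +0.816497

+√(2/3) = +0.816497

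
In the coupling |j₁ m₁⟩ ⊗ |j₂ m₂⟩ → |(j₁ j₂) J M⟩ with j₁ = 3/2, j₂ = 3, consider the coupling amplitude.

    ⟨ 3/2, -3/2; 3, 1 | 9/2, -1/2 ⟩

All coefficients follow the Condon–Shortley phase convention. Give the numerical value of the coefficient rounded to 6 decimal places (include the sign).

j₁+j₂−J=0  J+j₁−j₂=3  J−j₁+j₂=6  j₁+j₂+J+1=10
(j₁±m₁, j₂±m₂, J±M) = (0,3,4,2,4,5)
P² = 69120/7
sum k=0..0:
  [0] +1/288 = 1/288
S = 1/288
C² = P²·S² = 5/42 ; C = +0.345033

+√(5/42) ≈ +0.345033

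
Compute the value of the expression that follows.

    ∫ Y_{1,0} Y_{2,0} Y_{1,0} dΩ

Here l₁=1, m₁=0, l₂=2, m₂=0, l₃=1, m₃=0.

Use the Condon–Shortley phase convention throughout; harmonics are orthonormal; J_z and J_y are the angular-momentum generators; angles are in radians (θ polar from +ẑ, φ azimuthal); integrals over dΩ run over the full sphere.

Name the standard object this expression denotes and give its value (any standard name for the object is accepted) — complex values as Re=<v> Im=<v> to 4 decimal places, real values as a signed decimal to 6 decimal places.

This is a Gaunt coefficient — the integral of a triple product of spherical harmonics over the sphere.
m-sum 0 ✓  L=4 even ✓  1≤1≤3 ✓
Π(2lᵢ+1) = 3×5×3 = 45
triangle coeff Δ(1,2,1) = 1/30
Σ_t [1,1]: t=1:−1/1 = -1/1
(3j)²=2/15 [(1 2 1; 0 0 0)], sign=+1
(m-triple is (0,0,0) — same symbol as above.)
⇒ 4πI² = 4/5
I = (+1)√(4/5/(4π)) = 0.25231325

Gaunt coefficient, +0.252313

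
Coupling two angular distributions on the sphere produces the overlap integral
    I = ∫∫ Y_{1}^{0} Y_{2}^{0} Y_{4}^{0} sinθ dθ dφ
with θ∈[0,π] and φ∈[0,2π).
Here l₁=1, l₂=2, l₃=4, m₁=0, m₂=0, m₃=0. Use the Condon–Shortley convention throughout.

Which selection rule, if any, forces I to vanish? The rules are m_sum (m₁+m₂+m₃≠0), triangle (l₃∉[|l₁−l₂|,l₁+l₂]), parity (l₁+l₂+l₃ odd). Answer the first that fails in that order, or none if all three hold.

triangle

Σmᵢ = 0  ✓
l₃∈[|l₁−l₂|,l₁+l₂]=[1,3] required, l₃=4 fails  ✗
Σlᵢ = 7 ⇒ odd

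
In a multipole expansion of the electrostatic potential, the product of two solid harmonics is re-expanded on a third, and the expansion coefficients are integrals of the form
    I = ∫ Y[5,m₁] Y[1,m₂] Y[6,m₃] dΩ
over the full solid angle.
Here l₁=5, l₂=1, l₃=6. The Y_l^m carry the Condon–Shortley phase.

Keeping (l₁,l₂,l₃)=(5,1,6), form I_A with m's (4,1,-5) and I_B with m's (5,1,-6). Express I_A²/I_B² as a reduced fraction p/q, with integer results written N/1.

l's match ⇒ only the (l;m) 3-j factors differ between A and B.
A: triangle coeff Δ(5,1,6) = 1/858; Σ_t [0,0]: t=0:+1/725760 = 1/725760; (3j)²=5/78 [(5 1 6; 4 1 -5)], sign=-1
B: triangle coeff Δ(5,1,6) = 1/858; Σ_t [0,0]: t=0:+1/7257600 = 1/7257600; (3j)²=1/13 [(5 1 6; 5 1 -6)], sign=+1
I_A²/I_B² = (5/78)/(1/13) = 5/6

5/6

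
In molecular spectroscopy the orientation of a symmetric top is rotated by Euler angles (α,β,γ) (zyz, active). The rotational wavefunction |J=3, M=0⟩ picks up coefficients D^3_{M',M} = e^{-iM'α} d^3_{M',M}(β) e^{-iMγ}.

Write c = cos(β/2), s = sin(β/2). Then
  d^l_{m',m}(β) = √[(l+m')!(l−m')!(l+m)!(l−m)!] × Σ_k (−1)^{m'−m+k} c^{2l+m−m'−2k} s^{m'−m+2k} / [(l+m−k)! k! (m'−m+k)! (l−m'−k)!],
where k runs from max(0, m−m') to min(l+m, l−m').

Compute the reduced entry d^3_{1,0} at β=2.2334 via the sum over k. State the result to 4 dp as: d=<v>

d^3_{1,0}(β=2.2334) via the finite sum:
With c≡cos(β/2)=0.438650 and s≡sin(β/2)=0.898658, N=[24·2·6·6]^{1/2}=41.569219
k∈{0,1,2} keeps every argument non-negative
  k=0: (−1)^1·41.5692/(12)·0.4387^5·0.8987^1 = -0.050557
  k=1: (−1)^2·41.5692/(4)·0.4387^3·0.8987^3 = +0.636576
  k=2: (−1)^3·41.5692/(12)·0.4387^1·0.8987^5 = -0.890596
d^3_{1,0}(2.2334) = -0.050557 +0.636576 -0.890596 = -0.304576

d=-0.3046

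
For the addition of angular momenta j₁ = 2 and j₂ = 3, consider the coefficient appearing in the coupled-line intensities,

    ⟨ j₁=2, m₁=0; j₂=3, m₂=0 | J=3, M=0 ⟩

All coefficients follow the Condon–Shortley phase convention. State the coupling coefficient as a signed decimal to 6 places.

triangle: 2!·2!·4!/9! = 96/362880
(j±m)!: 2!·2!·3!·3!·3!·3! = 5184
prefactor² = (2J+1)·Δ·N² = 48/5
  k=0: +1/(0!·2!·2!·3!·0!·1!) = 1/24
  k=1: −1/(1!·1!·1!·2!·1!·2!) = -1/4
  k=2: +1/(2!·0!·0!·1!·2!·3!) = 1/24
Σ = -1/6  ⇒  CG² = 48/5·(-1/6)² = 4/15
CG = −√(4/15) = -0.516398

−√(4/15) = -0.516398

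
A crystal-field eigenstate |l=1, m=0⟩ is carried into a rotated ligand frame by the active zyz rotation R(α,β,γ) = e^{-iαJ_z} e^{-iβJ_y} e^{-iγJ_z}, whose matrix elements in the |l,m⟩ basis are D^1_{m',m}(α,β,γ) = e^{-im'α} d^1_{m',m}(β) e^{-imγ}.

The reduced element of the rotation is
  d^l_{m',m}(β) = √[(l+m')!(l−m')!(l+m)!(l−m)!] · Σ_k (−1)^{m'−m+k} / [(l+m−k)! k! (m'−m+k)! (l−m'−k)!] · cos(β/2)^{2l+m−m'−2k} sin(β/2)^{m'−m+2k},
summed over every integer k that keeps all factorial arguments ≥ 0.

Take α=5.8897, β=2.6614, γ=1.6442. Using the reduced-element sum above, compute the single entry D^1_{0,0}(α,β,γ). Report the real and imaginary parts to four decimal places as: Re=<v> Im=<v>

Re=-0.8869 Im=0.0000

Split into d^1_{0,0}(β=2.6614) × two z-phases.
Half-angle: c=0.237796, s=0.971315. N=√(1·1·1·1)=1.000000
k: max(0,(0)−(0))=0 … min(1+(0),1−(0))=1
  k=0: (−1)^0·1.0000/(1)·0.2378^2·0.9713^0 = +0.056547
  k=1: (−1)^1·1.0000/(1)·0.2378^0·0.9713^2 = -0.943453
d^1_{0,0}(2.6614) = +0.056547 -0.943453 = -0.886906
Attach z-rotation phases: D = e^{-i(0)(5.8897)}·(-0.886906)·e^{-i(0)(1.6442)} = -0.886906+0.000000i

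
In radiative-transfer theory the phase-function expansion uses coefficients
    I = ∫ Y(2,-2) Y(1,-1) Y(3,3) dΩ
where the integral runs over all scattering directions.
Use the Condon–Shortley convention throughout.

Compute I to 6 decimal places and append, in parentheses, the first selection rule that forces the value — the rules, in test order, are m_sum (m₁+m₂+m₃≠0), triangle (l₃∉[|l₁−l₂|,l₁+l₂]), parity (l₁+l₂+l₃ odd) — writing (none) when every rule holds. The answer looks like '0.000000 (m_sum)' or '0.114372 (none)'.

m-sum 0 ✓  L=6 even ✓  1≤3≤3 ✓
Π(2lᵢ+1) = 5×3×7 = 105
triangle coeff Δ(2,1,3) = 1/105
Σ_t [0,0]: t=0:+1/4 = 1/4
(3j)²=3/35 [(2 1 3; 0 0 0)], sign=-1
Σ_t [0,0]: t=0:+1/48 = 1/48
(3j)²=1/7 [(2 1 3; -2 -1 3)], sign=+1
⇒ 4πI² = 9/7
I = (-1)√(9/7/(4π)) = -0.31986543
No selection rule forces the value: the integral is nonzero (none).

-0.319865 (none)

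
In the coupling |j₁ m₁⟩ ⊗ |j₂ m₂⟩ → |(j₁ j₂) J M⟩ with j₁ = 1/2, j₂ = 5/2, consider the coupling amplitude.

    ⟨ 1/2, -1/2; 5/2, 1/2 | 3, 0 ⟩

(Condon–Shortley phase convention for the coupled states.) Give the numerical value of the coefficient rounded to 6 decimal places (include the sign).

j₁+j₂−J=0  J+j₁−j₂=1  J−j₁+j₂=5  j₁+j₂+J+1=7
(j₁±m₁, j₂±m₂, J±M) = (0,1,3,2,3,3)
P² = 72
sum k=0..0:
  [0] +1/12 = 1/12
S = 1/12
C² = P²·S² = 1/2 ; C = +0.707107

+√(1/2) ≈ +0.707107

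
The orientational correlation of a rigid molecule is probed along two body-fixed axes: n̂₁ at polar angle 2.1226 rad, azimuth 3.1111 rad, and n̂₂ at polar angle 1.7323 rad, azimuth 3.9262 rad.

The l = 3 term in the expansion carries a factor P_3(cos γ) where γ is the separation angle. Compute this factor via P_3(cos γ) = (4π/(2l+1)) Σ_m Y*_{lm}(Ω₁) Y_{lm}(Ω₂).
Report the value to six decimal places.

-0.270009

Term-by-term m-sum for l=3 (normalisation 4π/7 = 1.795196):
  m=-3: (-0.256582, 0.023537) × (0.282980, 0.284325) = (-0.079300, -0.066292)  (running Σ = (-0.079300, -0.066292))
  m=-2: (-0.387797, 0.023679) × (-0.000253, 0.160088) = (-0.003693, -0.062088)  (running Σ = (-0.082992, -0.128380))
  m=-1: (-0.102897, 0.003139) × (0.196544, -0.196233) = (-0.019608, 0.020809)  (running Σ = (-0.102600, -0.107571))
  m=0: (0.318081, -0.000000) × (0.172265, 0.000000) = (0.054794, 0.000000)  (running Σ = (-0.047806, -0.107571))
  m=1: (0.102897, 0.003139) × (-0.196544, -0.196233) = (-0.019608, -0.020809)  (running Σ = (-0.067414, -0.128380))
  m=2: (-0.387797, -0.023679) × (-0.000253, -0.160088) = (-0.003693, 0.062088)  (running Σ = (-0.071107, -0.066292))
  m=3: (0.256582, 0.023537) × (-0.282980, 0.284325) = (-0.079300, 0.066292)  (running Σ = (-0.150406, 0.000000))
Accumulated sum (-0.150406, 0.000000); after 4π/(2l+1) scaling, (-0.270009, 0.000000) ⇒ P_3 = -0.270009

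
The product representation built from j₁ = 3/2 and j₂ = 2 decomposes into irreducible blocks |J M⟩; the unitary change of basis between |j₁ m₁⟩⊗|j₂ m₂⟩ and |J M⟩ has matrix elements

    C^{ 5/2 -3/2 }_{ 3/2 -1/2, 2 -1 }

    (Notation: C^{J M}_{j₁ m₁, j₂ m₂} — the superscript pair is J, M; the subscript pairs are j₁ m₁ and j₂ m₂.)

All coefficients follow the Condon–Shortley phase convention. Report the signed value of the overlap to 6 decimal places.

+0.169031

√[6·1!2!3!/7! · 1!2!1!3!1!4!] = √(144/35)
  +(−1)^0/∏(0,1,2,1,0,2)! = 1/4  (running 1/4)
  +(−1)^1/∏(1,0,1,0,1,3)! = -1/6  (running 1/12)
⟨..|..⟩ = √(144/35)·(1/12) = +0.169031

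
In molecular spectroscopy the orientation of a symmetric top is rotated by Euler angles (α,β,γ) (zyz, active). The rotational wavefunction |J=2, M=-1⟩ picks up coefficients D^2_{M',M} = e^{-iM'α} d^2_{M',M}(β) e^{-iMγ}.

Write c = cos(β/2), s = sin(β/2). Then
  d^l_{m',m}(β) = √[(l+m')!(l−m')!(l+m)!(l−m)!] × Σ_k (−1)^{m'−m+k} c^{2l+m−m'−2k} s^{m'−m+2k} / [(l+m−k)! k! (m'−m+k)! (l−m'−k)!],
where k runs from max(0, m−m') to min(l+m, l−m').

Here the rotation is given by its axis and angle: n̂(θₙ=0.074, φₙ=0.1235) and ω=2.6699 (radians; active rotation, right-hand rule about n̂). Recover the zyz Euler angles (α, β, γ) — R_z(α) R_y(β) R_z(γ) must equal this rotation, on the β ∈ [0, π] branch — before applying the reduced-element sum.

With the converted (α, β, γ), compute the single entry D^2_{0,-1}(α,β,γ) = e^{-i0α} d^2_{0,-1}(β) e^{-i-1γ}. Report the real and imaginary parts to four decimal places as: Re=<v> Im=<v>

Re=0.1627 Im=-0.0612

Axis–angle → zyz. n̂ = (sinθₙcosφₙ, sinθₙsinφₙ, cosθₙ) = (+0.073369, +0.009107, +0.997263), ω = 2.6699.
R = I cosω + sinω [n̂]ₓ + (1−cosω) n̂n̂ᵀ gives
  R = [-0.880622, -0.451888, +0.142486; +0.454415, -0.890644, -0.016165; +0.134209, +0.050512, +0.989665]
β = atan2(√(R₁₃²+R₂₃²), R₃₃) = 0.143896; α = atan2(R₂₃, R₁₃) mod 2π = 6.170216; γ = atan2(R₃₂, −R₃₁) mod 2π = 2.781623
First d^2_{0,-1}(β=0.1439), then the phase factors e^{-i(0)α} and e^{-i(-1)γ}:
With c≡cos(β/2)=0.997413 and s≡sin(β/2)=0.071886, N=[2·2·1·6]^{1/2}=4.898979
The bounds max(0,m−m')=0 and min(l+m,l−m')=1 give 2 terms
  k=0: (−1)^1·4.8990/(2)·0.9974^3·0.0719^1 = -0.174720
  k=1: (−1)^2·4.8990/(2)·0.9974^1·0.0719^3 = +0.000908
d^2_{0,-1}(0.1439) = -0.174720 +0.000908 = -0.173813
Attach z-rotation phases: D = e^{-i(0)(6.1702)}·(-0.173813)·e^{-i(-1)(2.7816)} = +0.162673-0.061225i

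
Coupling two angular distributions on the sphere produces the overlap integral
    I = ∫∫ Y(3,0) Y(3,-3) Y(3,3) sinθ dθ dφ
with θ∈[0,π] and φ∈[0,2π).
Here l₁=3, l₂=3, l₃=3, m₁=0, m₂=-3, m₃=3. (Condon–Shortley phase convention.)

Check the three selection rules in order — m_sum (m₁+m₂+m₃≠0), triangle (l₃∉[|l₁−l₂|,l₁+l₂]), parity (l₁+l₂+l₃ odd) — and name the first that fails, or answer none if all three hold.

azimuthal sum: 0 − 3 + 3 = 0  ✓
0 ≤ 3 ≤ 6 (triangle on l)  ✓
L = 3 + 3 + 3 = 9 (odd)  ✗

parity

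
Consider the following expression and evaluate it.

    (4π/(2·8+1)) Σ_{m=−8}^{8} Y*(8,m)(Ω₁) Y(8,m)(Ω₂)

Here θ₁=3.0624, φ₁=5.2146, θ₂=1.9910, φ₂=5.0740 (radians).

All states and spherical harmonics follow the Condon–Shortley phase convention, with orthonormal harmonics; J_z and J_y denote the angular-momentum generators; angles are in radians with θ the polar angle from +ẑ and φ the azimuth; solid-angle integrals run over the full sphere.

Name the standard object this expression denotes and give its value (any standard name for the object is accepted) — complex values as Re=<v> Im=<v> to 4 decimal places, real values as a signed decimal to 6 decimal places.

This sum is the spherical-harmonic addition theorem: it equals the Legendre polynomial P_l(cos γ) of the angle γ between the two directions.
Term-by-term m-sum for l=8 (normalisation 4π/17 = 0.739198):
  m=-8: Y*=(-0.000000, -0.000000)  Y=(-0.241204, -0.061257)  product (0.000000, 0.000000)
  m=-7: Y*=(-0.000000, 0.000000)  Y=(0.254916, -0.364484)  product (0.000000, 0.000000)
  m=-6: Y*=(0.000001, -0.000000)  Y=(0.183901, 0.269461)  product (0.000000, 0.000000)
  m=-5: Y*=(-0.000018, -0.000024)  Y=(0.103032, -0.024914)  product (-0.000002, -0.000002)
  m=-4: Y*=(-0.000221, 0.000472)  Y=(-0.044512, 0.356102)  product (-0.000158, -0.000100)
  m=-3: Y*=(0.006744, -0.000433)  Y=(-0.059179, -0.031259)  product (-0.000413, -0.000185)
  m=-2: Y*=(-0.033480, -0.052652)  Y=(-0.239961, 0.211834)  product (0.019187, 0.005542)
  m=-1: Y*=(-0.177785, 0.323729)  Y=(-0.047182, -0.124739)  product (0.048770, 0.006903)
  m=+0: Y*=(1.035434, -0.000000)  Y=(-0.301564, 0.000000)  product (-0.312250, 0.000000)
  m=+1: Y*=(0.177785, 0.323729)  Y=(0.047182, -0.124739)  product (0.048770, -0.006903)
  m=+2: Y*=(-0.033480, 0.052652)  Y=(-0.239961, -0.211834)  product (0.019187, -0.005542)
  m=+3: Y*=(-0.006744, -0.000433)  Y=(0.059179, -0.031259)  product (-0.000413, 0.000185)
  m=+4: Y*=(-0.000221, -0.000472)  Y=(-0.044512, -0.356102)  product (-0.000158, 0.000100)
  m=+5: Y*=(0.000018, -0.000024)  Y=(-0.103032, -0.024914)  product (-0.000002, 0.000002)
  m=+6: Y*=(0.000001, 0.000000)  Y=(0.183901, -0.269461)  product (0.000000, -0.000000)
  m=+7: Y*=(0.000000, 0.000000)  Y=(-0.254916, -0.364484)  product (0.000000, -0.000000)
  m=+8: Y*=(-0.000000, 0.000000)  Y=(-0.241204, 0.061257)  product (0.000000, -0.000000)
Total Σ_m = (-0.177481, 0.000000). Multiply by 0.739198: (-0.131194, 0.000000). P_8(cos γ) = -0.131194

Legendre polynomial (addition theorem), -0.131194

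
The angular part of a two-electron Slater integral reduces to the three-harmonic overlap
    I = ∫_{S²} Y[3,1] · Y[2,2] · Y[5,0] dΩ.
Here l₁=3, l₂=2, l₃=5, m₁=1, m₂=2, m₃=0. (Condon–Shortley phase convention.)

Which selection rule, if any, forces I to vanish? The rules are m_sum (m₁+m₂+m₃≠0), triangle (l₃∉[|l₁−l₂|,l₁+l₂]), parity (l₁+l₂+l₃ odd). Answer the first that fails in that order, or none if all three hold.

m_sum

m₁+m₂+m₃ = 1 + 2 + 0 = 3  ✗
triangle: |3−2|=1 ≤ l₃=5 ≤ 3+2=5
parity: l₁+l₂+l₃ = 10 is even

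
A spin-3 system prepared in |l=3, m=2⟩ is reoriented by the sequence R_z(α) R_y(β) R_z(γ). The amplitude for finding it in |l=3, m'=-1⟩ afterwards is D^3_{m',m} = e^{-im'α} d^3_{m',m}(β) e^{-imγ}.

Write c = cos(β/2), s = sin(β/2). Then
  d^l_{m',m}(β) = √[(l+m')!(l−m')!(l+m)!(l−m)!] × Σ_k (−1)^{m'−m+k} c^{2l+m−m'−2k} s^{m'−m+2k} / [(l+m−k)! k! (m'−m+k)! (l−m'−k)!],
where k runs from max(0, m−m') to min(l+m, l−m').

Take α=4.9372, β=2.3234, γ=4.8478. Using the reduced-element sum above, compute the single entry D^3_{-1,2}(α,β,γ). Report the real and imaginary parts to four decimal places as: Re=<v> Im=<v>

Re=-0.0235 Im=-0.5098

Split into d^3_{-1,2}(β=2.3234) × two z-phases.
With c≡cos(β/2)=0.397780 and s≡sin(β/2)=0.917481, N=[2·24·120·1]^{1/2}=75.894664
Admissible k: 3..4 (factorial args all ≥0)
  k=3: (−1)^0·75.8947/(12)·0.3978^3·0.9175^3 = +0.307433
  k=4: (−1)^1·75.8947/(24)·0.3978^1·0.9175^5 = -0.817764
d^3_{-1,2}(2.3234) = +0.307433 -0.817764 = -0.510331
Attach z-rotation phases: D = e^{-i(-1)(4.9372)}·(-0.510331)·e^{-i(2)(4.8478)} = -0.023473-0.509791i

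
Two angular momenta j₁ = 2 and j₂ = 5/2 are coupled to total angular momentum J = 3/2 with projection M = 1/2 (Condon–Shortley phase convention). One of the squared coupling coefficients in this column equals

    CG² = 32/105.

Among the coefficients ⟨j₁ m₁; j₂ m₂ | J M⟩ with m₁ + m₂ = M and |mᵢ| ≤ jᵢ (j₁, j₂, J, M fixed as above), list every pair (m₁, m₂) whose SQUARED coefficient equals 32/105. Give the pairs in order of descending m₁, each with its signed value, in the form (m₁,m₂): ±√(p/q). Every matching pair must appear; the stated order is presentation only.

(2,-3/2): +√(32/105)

Admissible pairs with m₁+m₂ = M = 1/2: (-2,5/2), (-1,3/2), (0,1/2), (1,-1/2), (2,-3/2)
  (m₁,m₂)=(2,-3/2): CG² = 32/105, CG = +√(32/105)   ← matches the target
  (m₁,m₂)=(1,-1/2): CG² = 5/21, CG = −√(5/21)
  (m₁,m₂)=(0,1/2): CG² = 2/35, CG = +√(2/35)
  (m₁,m₂)=(-1,3/2): CG² = 2/105, CG = +√(2/105)
  (m₁,m₂)=(-2,5/2): CG² = 8/21, CG = −√(8/21)
Pairs with CG² = 32/105: (2,-3/2): +√(32/105)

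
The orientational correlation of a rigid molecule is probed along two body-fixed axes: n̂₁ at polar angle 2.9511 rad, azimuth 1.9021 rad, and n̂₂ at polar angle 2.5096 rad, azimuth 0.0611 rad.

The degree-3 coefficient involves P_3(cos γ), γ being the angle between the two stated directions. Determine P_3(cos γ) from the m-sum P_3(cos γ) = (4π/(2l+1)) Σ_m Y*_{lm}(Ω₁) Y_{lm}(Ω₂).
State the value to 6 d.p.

Addition theorem: P_3(cos γ) = (4π/7) Σ_m Y*_{lm}(Ω₁) Y_{lm}(Ω₂), m = −3…3:
  m=-3: Y*=(0.002374, -0.001545)  Y=(0.084577, -0.015679)  product (0.000177, -0.000168)
  m=-2: Y*=(0.028363, 0.022132)  Y=(-0.285628, 0.035079)  product (-0.008878, -0.005326)
  m=-1: Y*=(-0.076049, 0.221084)  Y=(0.429731, -0.026289)  product (-0.026868, 0.097006)
  m=+0: Y*=(-0.667169, -0.000000)  Y=(-0.076795, 0.000000)  product (0.051235, 0.000000)
  m=+1: Y*=(0.076049, 0.221084)  Y=(-0.429731, -0.026289)  product (-0.026868, -0.097006)
  m=+2: Y*=(0.028363, -0.022132)  Y=(-0.285628, -0.035079)  product (-0.008878, 0.005326)
  m=+3: Y*=(-0.002374, -0.001545)  Y=(-0.084577, -0.015679)  product (0.000177, 0.000168)
Total Σ_m = (-0.019904, -0.000000). Multiply by 1.795196: (-0.035731, -0.000000). P_3(cos γ) = -0.035731

-0.035731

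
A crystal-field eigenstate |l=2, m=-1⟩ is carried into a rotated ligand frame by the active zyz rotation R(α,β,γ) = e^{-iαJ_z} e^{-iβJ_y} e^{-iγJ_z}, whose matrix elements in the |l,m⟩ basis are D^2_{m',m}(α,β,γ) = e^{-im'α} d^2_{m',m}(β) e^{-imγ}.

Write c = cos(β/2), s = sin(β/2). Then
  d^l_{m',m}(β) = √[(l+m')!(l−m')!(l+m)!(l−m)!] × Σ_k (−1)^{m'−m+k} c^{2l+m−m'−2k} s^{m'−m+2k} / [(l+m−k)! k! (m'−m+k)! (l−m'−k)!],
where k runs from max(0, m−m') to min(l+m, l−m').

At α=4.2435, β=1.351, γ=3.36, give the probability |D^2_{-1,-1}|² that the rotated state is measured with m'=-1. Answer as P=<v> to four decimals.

D^2_{-1,-1}(4.2435,1.3510,3.3600) = e^{-i·-1·4.2435}·d^2_{-1,-1}(1.3510)·e^{-i·-1·3.3600}. Compute d first:
c=cos(1.351000/2)=0.780394, s=sin(1.351000/2)=0.625288; N=√[1·6·1·6]=6.000000
k∈{0,1} keeps every argument non-negative
  k=0: (−1)^0·6.0000/(6)·0.7804^4·0.6253^0 = +0.370900
  k=1: (−1)^1·6.0000/(2)·0.7804^2·0.6253^2 = -0.714347
d^2_{-1,-1}(1.3510) = +0.370900 -0.714347 = -0.343447
|D^2_{-1,-1}|² = |d^2_{-1,-1}(β)|² = (-0.343447)² = 0.117956 (the z-rotation phases have unit modulus)

P=0.1180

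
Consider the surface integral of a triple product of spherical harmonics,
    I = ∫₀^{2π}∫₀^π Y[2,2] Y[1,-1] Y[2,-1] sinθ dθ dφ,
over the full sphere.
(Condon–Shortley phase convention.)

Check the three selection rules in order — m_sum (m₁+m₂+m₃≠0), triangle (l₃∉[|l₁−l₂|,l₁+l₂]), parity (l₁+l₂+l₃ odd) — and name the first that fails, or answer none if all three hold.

parity

Σmᵢ = 0  ✓
l₃∈[|l₁−l₂|,l₁+l₂]=[1,3], have l₃=2  ✓
Σlᵢ = 5 ⇒ odd  ✗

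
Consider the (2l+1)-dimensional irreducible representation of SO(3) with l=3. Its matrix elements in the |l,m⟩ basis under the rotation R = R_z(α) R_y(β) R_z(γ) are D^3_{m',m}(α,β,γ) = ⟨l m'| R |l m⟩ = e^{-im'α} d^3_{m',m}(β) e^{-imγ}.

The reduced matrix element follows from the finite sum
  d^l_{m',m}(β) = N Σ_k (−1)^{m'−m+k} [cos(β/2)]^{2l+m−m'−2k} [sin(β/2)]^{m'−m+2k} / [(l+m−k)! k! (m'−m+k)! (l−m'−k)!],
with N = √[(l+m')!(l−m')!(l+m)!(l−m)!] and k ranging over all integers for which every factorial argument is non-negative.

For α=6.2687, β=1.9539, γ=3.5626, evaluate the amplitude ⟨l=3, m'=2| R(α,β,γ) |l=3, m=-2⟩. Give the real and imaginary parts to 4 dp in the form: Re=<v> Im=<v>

First d^3_{2,-2}(β=1.9539), then the phase factors e^{-i(2)α} and e^{-i(-2)γ}:
c=cos(1.953900/2)=0.559553, s=sin(1.953900/2)=0.828795; N=√[120·1·1·120]=120.000000
k∈{0,1} keeps every argument non-negative
  k=0: (−1)^4·120.0000/(24)·0.5596^2·0.8288^4 = +0.738652
  k=1: (−1)^5·120.0000/(120)·0.5596^0·0.8288^6 = -0.324102
d^3_{2,-2}(1.9539) = +0.738652 -0.324102 = +0.414550
Phases: e^{-i·(2)·6.2687}=+0.999580+0.028967i, e^{-i·(-2)·3.5626}=+0.665961+0.745986i ⇒ D=+0.267001+0.317116i

Re=0.2670 Im=0.3171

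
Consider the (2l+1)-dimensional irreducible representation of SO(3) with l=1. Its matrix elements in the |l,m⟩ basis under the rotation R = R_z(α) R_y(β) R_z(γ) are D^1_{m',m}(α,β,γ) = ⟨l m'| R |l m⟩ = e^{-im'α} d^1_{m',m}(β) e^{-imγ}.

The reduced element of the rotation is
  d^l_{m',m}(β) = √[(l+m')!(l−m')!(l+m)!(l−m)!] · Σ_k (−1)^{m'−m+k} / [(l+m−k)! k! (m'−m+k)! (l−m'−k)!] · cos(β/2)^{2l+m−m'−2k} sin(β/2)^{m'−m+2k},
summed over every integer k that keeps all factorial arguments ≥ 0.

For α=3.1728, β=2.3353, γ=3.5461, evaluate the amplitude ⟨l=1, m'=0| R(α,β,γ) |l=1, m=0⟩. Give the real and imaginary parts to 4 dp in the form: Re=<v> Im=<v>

D^1_{0,0}(3.1728,2.3353,3.5461) = e^{-i·0·3.1728}·d^1_{0,0}(2.3353)·e^{-i·0·3.5461}. Compute d first:
c=cos(2.335300/2)=0.392314, s=sin(2.335300/2)=0.919831; N=√[1·1·1·1]=1.000000
The bounds max(0,m−m')=0 and min(l+m,l−m')=1 give 2 terms
  k=0: (−1)^0·1.0000/(1)·0.3923^2·0.9198^0 = +0.153911
  k=1: (−1)^1·1.0000/(1)·0.3923^0·0.9198^2 = -0.846089
d^1_{0,0}(2.3353) = +0.153911 -0.846089 = -0.692179
D = (+1.000000+0.000000i)·(-0.692179)·(+1.000000+0.000000i) = -0.692179+0.000000i

Re=-0.6922 Im=0.0000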